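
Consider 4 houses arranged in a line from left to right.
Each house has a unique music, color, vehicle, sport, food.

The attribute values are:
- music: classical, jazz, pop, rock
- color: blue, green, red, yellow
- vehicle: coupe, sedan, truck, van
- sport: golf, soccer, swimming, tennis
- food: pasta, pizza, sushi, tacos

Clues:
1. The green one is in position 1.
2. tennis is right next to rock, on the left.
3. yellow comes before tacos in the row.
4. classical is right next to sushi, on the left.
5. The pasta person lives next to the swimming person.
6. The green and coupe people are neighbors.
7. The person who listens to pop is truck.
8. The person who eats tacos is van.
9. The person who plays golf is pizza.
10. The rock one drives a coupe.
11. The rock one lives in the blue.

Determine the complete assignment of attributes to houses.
Solution:

House | Music | Color | Vehicle | Sport | Food
----------------------------------------------
  1   | classical | green | sedan | tennis | pasta
  2   | rock | blue | coupe | swimming | sushi
  3   | pop | yellow | truck | golf | pizza
  4   | jazz | red | van | soccer | tacos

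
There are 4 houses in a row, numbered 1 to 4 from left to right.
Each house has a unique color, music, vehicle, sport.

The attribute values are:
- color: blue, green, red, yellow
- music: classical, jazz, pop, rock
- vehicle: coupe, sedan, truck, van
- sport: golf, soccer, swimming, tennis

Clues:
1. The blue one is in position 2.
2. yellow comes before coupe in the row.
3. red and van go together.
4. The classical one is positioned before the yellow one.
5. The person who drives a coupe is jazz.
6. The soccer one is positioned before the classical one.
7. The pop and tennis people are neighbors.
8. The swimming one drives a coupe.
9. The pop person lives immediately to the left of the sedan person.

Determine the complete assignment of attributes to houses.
Solution:

House | Color | Music | Vehicle | Sport
---------------------------------------
  1   | red | pop | van | soccer
  2   | blue | classical | sedan | tennis
  3   | yellow | rock | truck | golf
  4   | green | jazz | coupe | swimming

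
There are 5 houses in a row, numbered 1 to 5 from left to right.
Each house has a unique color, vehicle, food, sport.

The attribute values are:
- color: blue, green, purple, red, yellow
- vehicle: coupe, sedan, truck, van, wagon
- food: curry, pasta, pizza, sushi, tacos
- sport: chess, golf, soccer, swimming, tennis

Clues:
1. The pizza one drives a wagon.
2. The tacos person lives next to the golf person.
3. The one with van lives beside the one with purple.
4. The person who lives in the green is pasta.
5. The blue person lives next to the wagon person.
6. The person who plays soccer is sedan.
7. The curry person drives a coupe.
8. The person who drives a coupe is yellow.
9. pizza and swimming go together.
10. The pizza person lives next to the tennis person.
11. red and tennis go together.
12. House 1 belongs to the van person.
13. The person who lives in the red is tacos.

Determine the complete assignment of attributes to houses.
Solution:

House | Color | Vehicle | Food | Sport
--------------------------------------
  1   | blue | van | sushi | chess
  2   | purple | wagon | pizza | swimming
  3   | red | truck | tacos | tennis
  4   | yellow | coupe | curry | golf
  5   | green | sedan | pasta | soccer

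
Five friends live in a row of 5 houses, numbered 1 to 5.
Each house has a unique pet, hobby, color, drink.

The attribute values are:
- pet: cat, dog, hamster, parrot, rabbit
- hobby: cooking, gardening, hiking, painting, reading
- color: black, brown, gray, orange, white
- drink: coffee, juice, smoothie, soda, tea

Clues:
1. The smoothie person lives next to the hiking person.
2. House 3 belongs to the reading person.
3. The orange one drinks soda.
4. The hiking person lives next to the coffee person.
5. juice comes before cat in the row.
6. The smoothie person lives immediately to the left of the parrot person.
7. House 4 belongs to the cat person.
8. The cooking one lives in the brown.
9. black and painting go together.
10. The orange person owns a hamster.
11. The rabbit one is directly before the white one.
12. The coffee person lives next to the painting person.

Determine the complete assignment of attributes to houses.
Solution:

House | Pet | Hobby | Color | Drink
-----------------------------------
  1   | rabbit | cooking | brown | smoothie
  2   | parrot | hiking | white | juice
  3   | dog | reading | gray | coffee
  4   | cat | painting | black | tea
  5   | hamster | gardening | orange | soda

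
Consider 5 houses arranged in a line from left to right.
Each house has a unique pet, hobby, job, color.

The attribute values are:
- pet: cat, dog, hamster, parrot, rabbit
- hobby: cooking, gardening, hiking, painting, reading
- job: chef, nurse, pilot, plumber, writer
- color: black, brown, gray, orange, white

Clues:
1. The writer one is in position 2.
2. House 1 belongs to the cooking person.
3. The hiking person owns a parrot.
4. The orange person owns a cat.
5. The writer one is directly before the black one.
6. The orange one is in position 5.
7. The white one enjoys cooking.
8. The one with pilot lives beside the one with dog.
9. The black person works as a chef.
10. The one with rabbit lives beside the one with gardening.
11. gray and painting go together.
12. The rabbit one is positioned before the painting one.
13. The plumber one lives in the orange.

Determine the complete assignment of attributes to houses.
Solution:

House | Pet | Hobby | Job | Color
---------------------------------
  1   | rabbit | cooking | pilot | white
  2   | dog | gardening | writer | brown
  3   | parrot | hiking | chef | black
  4   | hamster | painting | nurse | gray
  5   | cat | reading | plumber | orange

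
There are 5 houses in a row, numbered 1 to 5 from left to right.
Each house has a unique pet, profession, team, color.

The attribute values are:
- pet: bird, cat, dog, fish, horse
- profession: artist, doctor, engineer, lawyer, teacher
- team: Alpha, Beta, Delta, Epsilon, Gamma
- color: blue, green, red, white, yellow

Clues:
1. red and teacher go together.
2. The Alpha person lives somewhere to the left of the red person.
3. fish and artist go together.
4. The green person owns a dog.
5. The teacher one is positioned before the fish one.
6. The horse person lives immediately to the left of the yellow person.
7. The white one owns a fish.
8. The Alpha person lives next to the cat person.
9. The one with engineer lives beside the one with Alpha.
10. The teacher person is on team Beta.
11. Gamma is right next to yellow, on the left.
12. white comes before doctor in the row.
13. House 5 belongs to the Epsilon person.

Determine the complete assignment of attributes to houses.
Solution:

House | Pet | Profession | Team | Color
---------------------------------------
  1   | horse | engineer | Gamma | blue
  2   | bird | lawyer | Alpha | yellow
  3   | cat | teacher | Beta | red
  4   | fish | artist | Delta | white
  5   | dog | doctor | Epsilon | green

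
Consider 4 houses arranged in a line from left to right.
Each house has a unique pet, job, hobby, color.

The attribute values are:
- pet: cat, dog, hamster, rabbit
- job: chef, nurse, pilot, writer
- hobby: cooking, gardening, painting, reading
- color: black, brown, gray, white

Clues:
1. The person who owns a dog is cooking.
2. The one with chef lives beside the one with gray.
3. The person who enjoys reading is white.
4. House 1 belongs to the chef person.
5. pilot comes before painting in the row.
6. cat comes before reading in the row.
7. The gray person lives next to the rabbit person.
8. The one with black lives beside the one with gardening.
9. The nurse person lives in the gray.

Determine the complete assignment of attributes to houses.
Solution:

House | Pet | Job | Hobby | Color
---------------------------------
  1   | dog | chef | cooking | black
  2   | cat | nurse | gardening | gray
  3   | rabbit | pilot | reading | white
  4   | hamster | writer | painting | brown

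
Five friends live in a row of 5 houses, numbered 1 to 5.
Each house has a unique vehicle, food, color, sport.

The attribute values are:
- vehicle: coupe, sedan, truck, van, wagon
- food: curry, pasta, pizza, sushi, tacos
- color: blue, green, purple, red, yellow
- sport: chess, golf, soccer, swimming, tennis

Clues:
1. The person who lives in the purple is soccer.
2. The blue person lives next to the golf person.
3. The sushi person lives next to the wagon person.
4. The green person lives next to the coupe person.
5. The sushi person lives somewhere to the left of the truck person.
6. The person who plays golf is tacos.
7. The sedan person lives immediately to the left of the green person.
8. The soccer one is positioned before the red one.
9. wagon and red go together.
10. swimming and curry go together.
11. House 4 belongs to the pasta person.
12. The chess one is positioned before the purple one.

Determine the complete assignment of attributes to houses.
Solution:

House | Vehicle | Food | Color | Sport
--------------------------------------
  1   | sedan | pizza | blue | chess
  2   | van | tacos | green | golf
  3   | coupe | sushi | purple | soccer
  4   | wagon | pasta | red | tennis
  5   | truck | curry | yellow | swimming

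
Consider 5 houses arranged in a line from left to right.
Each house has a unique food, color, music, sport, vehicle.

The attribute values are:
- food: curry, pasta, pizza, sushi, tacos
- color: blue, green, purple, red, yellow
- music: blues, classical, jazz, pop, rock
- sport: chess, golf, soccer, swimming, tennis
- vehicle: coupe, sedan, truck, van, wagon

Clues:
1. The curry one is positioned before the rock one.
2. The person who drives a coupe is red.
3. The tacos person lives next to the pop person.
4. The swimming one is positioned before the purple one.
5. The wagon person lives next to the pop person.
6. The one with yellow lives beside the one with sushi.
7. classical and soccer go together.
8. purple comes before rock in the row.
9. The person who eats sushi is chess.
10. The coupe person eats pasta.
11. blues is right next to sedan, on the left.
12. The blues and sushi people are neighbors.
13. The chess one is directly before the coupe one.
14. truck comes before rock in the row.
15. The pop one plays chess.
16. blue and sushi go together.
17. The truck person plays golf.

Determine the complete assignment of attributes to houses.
Solution:

House | Food | Color | Music | Sport | Vehicle
----------------------------------------------
  1   | tacos | yellow | blues | swimming | wagon
  2   | sushi | blue | pop | chess | sedan
  3   | pasta | red | classical | soccer | coupe
  4   | curry | purple | jazz | golf | truck
  5   | pizza | green | rock | tennis | van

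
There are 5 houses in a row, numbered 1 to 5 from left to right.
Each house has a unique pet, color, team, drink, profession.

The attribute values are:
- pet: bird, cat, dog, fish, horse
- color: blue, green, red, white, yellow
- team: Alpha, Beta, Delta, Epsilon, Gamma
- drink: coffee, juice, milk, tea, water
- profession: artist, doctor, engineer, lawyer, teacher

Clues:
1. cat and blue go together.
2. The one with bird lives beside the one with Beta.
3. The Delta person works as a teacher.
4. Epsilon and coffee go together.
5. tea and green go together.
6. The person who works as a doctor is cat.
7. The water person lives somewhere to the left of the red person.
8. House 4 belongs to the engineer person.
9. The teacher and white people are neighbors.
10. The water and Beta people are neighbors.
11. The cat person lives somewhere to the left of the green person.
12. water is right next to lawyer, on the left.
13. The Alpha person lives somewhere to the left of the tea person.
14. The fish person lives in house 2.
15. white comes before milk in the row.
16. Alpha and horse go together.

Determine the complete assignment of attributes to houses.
Solution:

House | Pet | Color | Team | Drink | Profession
-----------------------------------------------
  1   | bird | yellow | Delta | water | teacher
  2   | fish | white | Beta | juice | lawyer
  3   | cat | blue | Epsilon | coffee | doctor
  4   | horse | red | Alpha | milk | engineer
  5   | dog | green | Gamma | tea | artist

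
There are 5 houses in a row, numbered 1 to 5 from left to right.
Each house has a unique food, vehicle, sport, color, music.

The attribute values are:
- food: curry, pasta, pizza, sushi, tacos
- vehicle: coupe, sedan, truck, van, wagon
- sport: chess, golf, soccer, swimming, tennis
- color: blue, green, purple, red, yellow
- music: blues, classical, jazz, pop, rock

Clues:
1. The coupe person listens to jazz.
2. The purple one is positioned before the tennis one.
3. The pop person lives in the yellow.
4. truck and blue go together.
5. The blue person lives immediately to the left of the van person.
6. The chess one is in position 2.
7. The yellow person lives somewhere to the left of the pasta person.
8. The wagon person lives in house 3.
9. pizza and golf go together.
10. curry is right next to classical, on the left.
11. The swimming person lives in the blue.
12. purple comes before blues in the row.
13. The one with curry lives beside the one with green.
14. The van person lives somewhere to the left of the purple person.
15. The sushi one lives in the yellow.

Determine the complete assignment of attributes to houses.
Solution:

House | Food | Vehicle | Sport | Color | Music
----------------------------------------------
  1   | curry | truck | swimming | blue | rock
  2   | tacos | van | chess | green | classical
  3   | sushi | wagon | soccer | yellow | pop
  4   | pizza | coupe | golf | purple | jazz
  5   | pasta | sedan | tennis | red | blues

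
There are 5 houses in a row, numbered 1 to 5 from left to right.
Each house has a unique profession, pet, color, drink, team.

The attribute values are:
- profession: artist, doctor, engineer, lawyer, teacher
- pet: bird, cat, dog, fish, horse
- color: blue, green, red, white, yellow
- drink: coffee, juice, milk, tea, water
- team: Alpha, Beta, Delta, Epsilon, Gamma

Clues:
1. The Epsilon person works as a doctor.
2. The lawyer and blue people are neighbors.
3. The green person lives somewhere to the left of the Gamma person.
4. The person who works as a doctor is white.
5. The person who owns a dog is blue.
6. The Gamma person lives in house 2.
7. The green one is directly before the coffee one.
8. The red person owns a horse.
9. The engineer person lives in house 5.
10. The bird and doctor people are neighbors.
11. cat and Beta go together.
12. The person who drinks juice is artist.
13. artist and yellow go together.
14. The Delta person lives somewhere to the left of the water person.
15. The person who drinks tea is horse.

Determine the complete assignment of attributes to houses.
Solution:

House | Profession | Pet | Color | Drink | Team
-----------------------------------------------
  1   | lawyer | cat | green | milk | Beta
  2   | teacher | dog | blue | coffee | Gamma
  3   | artist | bird | yellow | juice | Delta
  4   | doctor | fish | white | water | Epsilon
  5   | engineer | horse | red | tea | Alpha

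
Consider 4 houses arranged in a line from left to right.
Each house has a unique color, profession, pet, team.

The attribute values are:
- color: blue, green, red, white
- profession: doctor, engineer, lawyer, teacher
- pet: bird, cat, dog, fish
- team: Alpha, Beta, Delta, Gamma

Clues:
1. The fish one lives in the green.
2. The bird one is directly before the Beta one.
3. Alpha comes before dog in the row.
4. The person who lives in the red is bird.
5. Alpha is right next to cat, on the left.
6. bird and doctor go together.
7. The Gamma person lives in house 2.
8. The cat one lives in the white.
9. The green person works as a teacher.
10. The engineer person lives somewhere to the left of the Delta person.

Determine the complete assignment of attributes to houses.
Solution:

House | Color | Profession | Pet | Team
---------------------------------------
  1   | green | teacher | fish | Alpha
  2   | white | engineer | cat | Gamma
  3   | red | doctor | bird | Delta
  4   | blue | lawyer | dog | Beta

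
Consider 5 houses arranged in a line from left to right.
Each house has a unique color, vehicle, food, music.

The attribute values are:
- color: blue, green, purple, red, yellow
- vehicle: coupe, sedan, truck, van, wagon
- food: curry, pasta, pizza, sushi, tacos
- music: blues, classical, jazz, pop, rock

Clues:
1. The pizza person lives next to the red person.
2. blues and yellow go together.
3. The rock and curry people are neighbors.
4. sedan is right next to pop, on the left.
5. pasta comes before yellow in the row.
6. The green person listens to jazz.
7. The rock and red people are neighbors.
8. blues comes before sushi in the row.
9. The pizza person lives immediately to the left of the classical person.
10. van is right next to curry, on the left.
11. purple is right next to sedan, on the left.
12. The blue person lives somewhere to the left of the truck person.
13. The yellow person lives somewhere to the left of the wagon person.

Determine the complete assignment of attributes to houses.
Solution:

House | Color | Vehicle | Food | Music
--------------------------------------
  1   | purple | van | pizza | rock
  2   | red | sedan | curry | classical
  3   | blue | coupe | pasta | pop
  4   | yellow | truck | tacos | blues
  5   | green | wagon | sushi | jazz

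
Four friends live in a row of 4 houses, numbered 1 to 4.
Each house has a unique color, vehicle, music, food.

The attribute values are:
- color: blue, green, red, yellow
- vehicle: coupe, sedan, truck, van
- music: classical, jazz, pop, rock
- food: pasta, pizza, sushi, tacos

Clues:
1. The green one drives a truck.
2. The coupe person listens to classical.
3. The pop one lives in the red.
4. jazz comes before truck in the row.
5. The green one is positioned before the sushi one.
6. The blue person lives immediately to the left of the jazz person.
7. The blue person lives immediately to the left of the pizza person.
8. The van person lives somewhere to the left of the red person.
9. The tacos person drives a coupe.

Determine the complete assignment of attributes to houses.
Solution:

House | Color | Vehicle | Music | Food
--------------------------------------
  1   | blue | coupe | classical | tacos
  2   | yellow | van | jazz | pizza
  3   | green | truck | rock | pasta
  4   | red | sedan | pop | sushi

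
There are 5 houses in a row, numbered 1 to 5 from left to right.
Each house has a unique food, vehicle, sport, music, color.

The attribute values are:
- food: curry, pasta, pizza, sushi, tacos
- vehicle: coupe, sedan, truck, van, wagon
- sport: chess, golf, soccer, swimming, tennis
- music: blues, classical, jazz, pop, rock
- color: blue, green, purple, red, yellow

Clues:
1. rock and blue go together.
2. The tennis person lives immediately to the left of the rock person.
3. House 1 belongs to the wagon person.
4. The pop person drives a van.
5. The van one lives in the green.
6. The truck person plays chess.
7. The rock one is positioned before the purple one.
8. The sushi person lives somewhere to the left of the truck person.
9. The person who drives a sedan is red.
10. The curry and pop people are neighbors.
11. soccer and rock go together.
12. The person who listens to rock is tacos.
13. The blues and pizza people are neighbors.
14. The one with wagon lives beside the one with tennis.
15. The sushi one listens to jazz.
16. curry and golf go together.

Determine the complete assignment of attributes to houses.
Solution:

House | Food | Vehicle | Sport | Music | Color
----------------------------------------------
  1   | curry | wagon | golf | blues | yellow
  2   | pizza | van | tennis | pop | green
  3   | tacos | coupe | soccer | rock | blue
  4   | sushi | sedan | swimming | jazz | red
  5   | pasta | truck | chess | classical | purple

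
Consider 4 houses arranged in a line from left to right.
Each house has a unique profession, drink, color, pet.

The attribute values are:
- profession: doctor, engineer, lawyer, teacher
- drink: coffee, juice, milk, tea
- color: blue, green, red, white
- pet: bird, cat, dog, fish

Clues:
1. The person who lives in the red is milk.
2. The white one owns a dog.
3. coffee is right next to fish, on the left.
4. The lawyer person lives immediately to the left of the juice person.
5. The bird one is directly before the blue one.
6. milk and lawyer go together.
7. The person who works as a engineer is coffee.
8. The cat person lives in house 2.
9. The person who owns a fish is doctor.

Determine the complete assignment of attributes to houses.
Solution:

House | Profession | Drink | Color | Pet
----------------------------------------
  1   | lawyer | milk | red | bird
  2   | teacher | juice | blue | cat
  3   | engineer | coffee | white | dog
  4   | doctor | tea | green | fish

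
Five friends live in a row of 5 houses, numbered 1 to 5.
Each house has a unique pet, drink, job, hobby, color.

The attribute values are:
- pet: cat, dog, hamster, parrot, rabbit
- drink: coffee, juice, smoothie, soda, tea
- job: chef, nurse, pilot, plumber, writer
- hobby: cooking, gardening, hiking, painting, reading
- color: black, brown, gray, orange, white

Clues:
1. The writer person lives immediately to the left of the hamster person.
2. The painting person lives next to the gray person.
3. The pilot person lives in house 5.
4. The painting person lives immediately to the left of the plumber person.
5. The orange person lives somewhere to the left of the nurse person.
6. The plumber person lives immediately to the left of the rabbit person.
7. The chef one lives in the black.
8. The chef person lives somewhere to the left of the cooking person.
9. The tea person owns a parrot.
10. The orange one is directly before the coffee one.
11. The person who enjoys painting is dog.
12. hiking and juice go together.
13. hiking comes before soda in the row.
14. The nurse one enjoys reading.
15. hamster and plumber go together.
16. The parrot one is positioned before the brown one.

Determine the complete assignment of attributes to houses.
Solution:

House | Pet | Drink | Job | Hobby | Color
-----------------------------------------
  1   | dog | smoothie | writer | painting | orange
  2   | hamster | coffee | plumber | gardening | gray
  3   | rabbit | juice | chef | hiking | black
  4   | parrot | tea | nurse | reading | white
  5   | cat | soda | pilot | cooking | brown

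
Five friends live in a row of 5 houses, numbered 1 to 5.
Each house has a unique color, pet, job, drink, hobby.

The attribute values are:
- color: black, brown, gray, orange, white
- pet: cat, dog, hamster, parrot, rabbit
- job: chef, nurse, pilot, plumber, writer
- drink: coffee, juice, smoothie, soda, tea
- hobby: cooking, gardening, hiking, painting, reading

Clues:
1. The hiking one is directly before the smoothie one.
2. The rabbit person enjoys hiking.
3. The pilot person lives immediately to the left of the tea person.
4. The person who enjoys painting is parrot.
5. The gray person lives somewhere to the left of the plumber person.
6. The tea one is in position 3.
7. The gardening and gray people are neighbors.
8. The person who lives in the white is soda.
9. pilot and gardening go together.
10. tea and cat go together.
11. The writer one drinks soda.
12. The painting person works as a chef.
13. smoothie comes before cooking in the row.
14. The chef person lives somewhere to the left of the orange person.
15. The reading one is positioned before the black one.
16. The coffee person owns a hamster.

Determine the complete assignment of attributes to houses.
Solution:

House | Color | Pet | Job | Drink | Hobby
-----------------------------------------
  1   | white | rabbit | writer | soda | hiking
  2   | brown | dog | pilot | smoothie | gardening
  3   | gray | cat | nurse | tea | reading
  4   | black | parrot | chef | juice | painting
  5   | orange | hamster | plumber | coffee | cooking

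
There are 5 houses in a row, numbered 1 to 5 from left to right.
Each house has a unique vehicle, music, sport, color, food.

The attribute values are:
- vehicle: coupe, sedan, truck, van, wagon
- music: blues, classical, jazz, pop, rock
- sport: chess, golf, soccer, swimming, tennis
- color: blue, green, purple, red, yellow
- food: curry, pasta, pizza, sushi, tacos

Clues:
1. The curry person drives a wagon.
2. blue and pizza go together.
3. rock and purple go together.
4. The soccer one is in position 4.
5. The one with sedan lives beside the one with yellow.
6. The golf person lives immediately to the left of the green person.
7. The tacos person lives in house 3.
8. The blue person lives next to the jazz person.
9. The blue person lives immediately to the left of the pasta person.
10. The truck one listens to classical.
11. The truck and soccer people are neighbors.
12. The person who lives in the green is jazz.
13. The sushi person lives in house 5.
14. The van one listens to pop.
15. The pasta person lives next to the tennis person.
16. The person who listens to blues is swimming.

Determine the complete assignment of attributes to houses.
Solution:

House | Vehicle | Music | Sport | Color | Food
----------------------------------------------
  1   | van | pop | golf | blue | pizza
  2   | sedan | jazz | chess | green | pasta
  3   | truck | classical | tennis | yellow | tacos
  4   | wagon | rock | soccer | purple | curry
  5   | coupe | blues | swimming | red | sushi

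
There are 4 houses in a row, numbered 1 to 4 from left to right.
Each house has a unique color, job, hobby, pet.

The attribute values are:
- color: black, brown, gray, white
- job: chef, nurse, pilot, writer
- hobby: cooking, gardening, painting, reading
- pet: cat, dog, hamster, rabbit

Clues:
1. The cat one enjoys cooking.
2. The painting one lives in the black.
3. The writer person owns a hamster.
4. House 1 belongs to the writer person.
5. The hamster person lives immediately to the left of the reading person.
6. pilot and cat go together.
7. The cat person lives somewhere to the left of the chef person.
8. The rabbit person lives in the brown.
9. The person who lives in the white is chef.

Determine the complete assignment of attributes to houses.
Solution:

House | Color | Job | Hobby | Pet
---------------------------------
  1   | black | writer | painting | hamster
  2   | brown | nurse | reading | rabbit
  3   | gray | pilot | cooking | cat
  4   | white | chef | gardening | dog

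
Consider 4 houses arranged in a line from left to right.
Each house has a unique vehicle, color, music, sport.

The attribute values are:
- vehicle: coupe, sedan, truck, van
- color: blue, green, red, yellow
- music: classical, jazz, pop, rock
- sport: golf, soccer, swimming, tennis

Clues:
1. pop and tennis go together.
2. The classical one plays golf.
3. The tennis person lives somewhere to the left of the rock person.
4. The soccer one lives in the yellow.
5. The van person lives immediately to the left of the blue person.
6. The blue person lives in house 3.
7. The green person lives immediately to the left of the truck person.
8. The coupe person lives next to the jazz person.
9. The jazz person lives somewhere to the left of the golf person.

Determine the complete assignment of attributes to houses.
Solution:

House | Vehicle | Color | Music | Sport
---------------------------------------
  1   | coupe | red | pop | tennis
  2   | van | green | jazz | swimming
  3   | truck | blue | classical | golf
  4   | sedan | yellow | rock | soccer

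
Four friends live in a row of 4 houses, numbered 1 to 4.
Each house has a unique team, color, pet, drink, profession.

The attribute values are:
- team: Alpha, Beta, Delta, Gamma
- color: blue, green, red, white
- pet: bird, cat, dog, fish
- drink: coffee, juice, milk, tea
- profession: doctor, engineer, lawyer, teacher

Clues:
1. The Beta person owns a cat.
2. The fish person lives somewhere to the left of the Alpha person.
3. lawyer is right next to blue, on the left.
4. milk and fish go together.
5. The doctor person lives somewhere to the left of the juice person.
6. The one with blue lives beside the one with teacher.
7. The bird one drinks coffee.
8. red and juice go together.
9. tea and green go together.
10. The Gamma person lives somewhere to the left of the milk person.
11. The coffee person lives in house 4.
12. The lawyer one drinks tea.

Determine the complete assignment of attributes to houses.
Solution:

House | Team | Color | Pet | Drink | Profession
-----------------------------------------------
  1   | Gamma | green | dog | tea | lawyer
  2   | Delta | blue | fish | milk | doctor
  3   | Beta | red | cat | juice | teacher
  4   | Alpha | white | bird | coffee | engineer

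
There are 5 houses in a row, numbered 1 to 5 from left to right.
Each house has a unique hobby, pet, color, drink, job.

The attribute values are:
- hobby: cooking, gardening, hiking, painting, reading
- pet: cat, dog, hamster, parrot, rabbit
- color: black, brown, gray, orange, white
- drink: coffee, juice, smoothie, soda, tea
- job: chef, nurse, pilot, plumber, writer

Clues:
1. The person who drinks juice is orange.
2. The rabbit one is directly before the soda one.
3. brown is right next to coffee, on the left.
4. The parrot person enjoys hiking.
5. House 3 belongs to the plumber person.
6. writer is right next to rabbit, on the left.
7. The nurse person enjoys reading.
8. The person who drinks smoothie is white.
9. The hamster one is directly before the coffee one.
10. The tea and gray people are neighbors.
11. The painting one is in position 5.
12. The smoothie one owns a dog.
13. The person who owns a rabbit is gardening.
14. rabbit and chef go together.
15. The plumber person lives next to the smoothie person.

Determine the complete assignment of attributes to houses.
Solution:

House | Hobby | Pet | Color | Drink | Job
-----------------------------------------
  1   | cooking | hamster | brown | tea | writer
  2   | gardening | rabbit | gray | coffee | chef
  3   | hiking | parrot | black | soda | plumber
  4   | reading | dog | white | smoothie | nurse
  5   | painting | cat | orange | juice | pilot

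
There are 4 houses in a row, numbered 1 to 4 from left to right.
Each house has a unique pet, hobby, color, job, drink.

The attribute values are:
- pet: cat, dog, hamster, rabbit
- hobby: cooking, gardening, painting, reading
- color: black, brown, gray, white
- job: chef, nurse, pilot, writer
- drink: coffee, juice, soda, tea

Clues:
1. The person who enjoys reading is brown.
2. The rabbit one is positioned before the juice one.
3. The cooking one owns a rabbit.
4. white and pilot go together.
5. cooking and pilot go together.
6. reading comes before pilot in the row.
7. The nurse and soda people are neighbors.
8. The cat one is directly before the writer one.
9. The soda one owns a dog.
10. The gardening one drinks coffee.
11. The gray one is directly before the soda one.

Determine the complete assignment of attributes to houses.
Solution:

House | Pet | Hobby | Color | Job | Drink
-----------------------------------------
  1   | cat | gardening | gray | nurse | coffee
  2   | dog | reading | brown | writer | soda
  3   | rabbit | cooking | white | pilot | tea
  4   | hamster | painting | black | chef | juice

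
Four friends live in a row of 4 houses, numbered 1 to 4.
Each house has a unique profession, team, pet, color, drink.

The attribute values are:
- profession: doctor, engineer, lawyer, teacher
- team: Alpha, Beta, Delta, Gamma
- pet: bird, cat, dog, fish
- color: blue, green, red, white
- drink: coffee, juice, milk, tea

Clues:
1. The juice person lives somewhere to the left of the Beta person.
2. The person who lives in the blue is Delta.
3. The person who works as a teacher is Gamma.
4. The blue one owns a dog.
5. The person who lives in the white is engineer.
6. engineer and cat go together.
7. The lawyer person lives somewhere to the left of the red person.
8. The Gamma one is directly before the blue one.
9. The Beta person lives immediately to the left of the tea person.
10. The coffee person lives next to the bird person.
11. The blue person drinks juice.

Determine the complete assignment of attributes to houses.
Solution:

House | Profession | Team | Pet | Color | Drink
-----------------------------------------------
  1   | teacher | Gamma | fish | green | milk
  2   | lawyer | Delta | dog | blue | juice
  3   | engineer | Beta | cat | white | coffee
  4   | doctor | Alpha | bird | red | tea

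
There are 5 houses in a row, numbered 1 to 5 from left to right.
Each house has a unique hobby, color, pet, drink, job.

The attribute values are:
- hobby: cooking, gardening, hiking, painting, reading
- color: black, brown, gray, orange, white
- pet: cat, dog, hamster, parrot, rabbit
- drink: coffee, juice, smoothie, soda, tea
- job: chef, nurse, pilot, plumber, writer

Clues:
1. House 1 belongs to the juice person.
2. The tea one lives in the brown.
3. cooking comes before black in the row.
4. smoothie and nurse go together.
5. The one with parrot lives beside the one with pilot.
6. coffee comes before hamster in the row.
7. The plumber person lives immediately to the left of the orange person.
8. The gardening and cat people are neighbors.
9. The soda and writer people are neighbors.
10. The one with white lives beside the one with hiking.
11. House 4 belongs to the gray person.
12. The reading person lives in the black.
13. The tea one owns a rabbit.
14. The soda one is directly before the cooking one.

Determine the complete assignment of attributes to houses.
Solution:

House | Hobby | Color | Pet | Drink | Job
-----------------------------------------
  1   | gardening | white | parrot | juice | plumber
  2   | hiking | orange | cat | soda | pilot
  3   | cooking | brown | rabbit | tea | writer
  4   | painting | gray | dog | coffee | chef
  5   | reading | black | hamster | smoothie | nurse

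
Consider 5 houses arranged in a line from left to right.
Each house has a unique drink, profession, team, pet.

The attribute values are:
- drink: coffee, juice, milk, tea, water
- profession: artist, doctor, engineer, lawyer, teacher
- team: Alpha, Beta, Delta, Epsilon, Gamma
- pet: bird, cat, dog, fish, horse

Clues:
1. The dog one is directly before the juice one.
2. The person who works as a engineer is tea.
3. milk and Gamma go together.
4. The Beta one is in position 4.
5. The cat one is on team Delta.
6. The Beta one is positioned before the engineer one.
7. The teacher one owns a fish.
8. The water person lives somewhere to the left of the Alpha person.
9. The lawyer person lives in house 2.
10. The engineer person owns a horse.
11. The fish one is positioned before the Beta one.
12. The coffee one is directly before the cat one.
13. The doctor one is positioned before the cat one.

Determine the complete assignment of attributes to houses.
Solution:

House | Drink | Profession | Team | Pet
---------------------------------------
  1   | coffee | doctor | Epsilon | dog
  2   | juice | lawyer | Delta | cat
  3   | milk | teacher | Gamma | fish
  4   | water | artist | Beta | bird
  5   | tea | engineer | Alpha | horse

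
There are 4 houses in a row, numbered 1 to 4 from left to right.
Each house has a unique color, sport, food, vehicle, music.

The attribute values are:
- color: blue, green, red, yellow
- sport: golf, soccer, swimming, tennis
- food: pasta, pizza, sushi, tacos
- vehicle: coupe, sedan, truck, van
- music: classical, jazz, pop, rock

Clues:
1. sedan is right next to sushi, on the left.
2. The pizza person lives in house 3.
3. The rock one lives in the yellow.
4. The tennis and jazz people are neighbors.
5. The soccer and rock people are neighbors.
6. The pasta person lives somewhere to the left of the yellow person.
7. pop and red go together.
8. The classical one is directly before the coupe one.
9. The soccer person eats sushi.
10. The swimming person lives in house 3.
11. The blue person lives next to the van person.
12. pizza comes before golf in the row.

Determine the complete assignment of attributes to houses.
Solution:

House | Color | Sport | Food | Vehicle | Music
----------------------------------------------
  1   | green | tennis | pasta | sedan | classical
  2   | blue | soccer | sushi | coupe | jazz
  3   | yellow | swimming | pizza | van | rock
  4   | red | golf | tacos | truck | pop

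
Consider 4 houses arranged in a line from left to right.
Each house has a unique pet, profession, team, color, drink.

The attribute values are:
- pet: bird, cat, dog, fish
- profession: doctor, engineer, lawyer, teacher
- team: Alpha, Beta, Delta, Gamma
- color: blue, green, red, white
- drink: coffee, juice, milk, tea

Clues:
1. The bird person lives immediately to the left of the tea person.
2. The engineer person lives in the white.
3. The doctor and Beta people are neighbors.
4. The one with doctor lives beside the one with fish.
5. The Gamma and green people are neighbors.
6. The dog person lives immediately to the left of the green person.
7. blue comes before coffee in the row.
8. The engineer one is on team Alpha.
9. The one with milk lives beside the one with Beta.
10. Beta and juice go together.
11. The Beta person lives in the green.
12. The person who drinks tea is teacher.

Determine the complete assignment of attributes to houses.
Solution:

House | Pet | Profession | Team | Color | Drink
-----------------------------------------------
  1   | dog | doctor | Gamma | blue | milk
  2   | fish | lawyer | Beta | green | juice
  3   | bird | engineer | Alpha | white | coffee
  4   | cat | teacher | Delta | red | tea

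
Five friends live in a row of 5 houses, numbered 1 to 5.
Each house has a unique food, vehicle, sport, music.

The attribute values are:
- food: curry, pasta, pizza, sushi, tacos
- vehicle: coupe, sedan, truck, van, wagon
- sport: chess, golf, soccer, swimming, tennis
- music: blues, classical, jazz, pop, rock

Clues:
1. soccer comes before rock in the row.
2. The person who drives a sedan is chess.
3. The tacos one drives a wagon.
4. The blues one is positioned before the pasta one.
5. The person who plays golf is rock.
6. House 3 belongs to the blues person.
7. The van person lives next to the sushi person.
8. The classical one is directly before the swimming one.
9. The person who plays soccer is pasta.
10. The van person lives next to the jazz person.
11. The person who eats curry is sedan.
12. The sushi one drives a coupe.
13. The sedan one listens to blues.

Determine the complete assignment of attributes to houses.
Solution:

House | Food | Vehicle | Sport | Music
--------------------------------------
  1   | pizza | van | tennis | classical
  2   | sushi | coupe | swimming | jazz
  3   | curry | sedan | chess | blues
  4   | pasta | truck | soccer | pop
  5   | tacos | wagon | golf | rock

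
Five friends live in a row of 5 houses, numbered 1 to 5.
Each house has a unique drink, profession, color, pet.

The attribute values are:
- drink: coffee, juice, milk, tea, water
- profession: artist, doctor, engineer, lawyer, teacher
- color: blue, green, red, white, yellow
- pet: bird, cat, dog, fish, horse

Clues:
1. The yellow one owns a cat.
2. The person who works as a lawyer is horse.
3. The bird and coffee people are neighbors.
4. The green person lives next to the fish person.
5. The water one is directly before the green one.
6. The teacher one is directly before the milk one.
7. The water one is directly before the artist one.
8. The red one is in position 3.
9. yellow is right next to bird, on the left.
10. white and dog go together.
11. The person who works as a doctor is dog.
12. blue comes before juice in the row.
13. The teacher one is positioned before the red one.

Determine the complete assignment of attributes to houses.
Solution:

House | Drink | Profession | Color | Pet
----------------------------------------
  1   | water | teacher | yellow | cat
  2   | milk | artist | green | bird
  3   | coffee | engineer | red | fish
  4   | tea | lawyer | blue | horse
  5   | juice | doctor | white | dog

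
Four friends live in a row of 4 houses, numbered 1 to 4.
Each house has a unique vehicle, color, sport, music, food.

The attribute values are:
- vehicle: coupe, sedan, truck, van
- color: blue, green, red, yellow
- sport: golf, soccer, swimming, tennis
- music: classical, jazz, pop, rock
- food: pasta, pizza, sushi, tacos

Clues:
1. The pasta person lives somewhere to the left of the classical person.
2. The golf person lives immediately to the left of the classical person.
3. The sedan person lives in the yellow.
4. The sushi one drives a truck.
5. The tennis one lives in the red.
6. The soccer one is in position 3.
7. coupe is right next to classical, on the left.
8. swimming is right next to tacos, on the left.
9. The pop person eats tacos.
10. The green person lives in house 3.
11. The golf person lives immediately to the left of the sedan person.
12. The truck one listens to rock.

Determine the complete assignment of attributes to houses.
Solution:

House | Vehicle | Color | Sport | Music | Food
----------------------------------------------
  1   | coupe | blue | golf | jazz | pasta
  2   | sedan | yellow | swimming | classical | pizza
  3   | van | green | soccer | pop | tacos
  4   | truck | red | tennis | rock | sushi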